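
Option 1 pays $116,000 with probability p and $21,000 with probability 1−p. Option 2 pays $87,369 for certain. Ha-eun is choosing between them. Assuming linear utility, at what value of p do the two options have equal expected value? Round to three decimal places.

p·116000 + (1−p)·21000 = 87369
95000p + 21000 = 87369
p = (87369 − 21000) / 95000

p = 0.699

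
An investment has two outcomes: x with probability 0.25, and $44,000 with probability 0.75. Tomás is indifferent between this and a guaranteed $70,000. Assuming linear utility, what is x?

x = $148,000

0.25·x + 0.75·44000 = 70000
0.25·x = 70000 − 33000 = 37000
x = 37000 / 0.25 = 148000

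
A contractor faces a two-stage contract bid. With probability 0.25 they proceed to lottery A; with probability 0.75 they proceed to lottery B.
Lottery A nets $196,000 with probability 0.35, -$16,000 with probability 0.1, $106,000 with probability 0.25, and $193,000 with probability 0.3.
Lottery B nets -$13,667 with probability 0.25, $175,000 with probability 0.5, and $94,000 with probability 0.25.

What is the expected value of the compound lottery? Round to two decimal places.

$118,537.44

EV(A) = 0.35 × 196000 + 0.1 × (-16000) + 0.25 × 106000 + 0.3 × 193000 = 68600 − 1600 + 26500 + 57900 = 151400
EV(B) = 0.25 × (-13667) + 0.5 × 175000 + 0.25 × 94000 = -3416.75 + 87500 + 23500 = 107583.25
Overall = 0.25 × 151400 + 0.75 × 107583.25 = 37850 + 80687.4375 = 118537.4375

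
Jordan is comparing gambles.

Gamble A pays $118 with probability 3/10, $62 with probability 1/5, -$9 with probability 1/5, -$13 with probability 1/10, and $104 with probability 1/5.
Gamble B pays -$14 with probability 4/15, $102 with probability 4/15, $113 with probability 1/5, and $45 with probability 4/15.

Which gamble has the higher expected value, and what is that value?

Gamble A ($65.50)

Gamble A = 3/10 × 118 + 1/5 × 62 + 1/5 × (-9) + 1/10 × (-13) + 1/5 × 104 = 35.4 + 12.4 − 1.8 − 1.3 + 20.8 = 65.5
Gamble B = 4/15 × (-14) + 4/15 × 102 + 1/5 × 113 + 4/15 × 45 = -3.7333 + 27.2 + 22.6 + 12 = 58.0667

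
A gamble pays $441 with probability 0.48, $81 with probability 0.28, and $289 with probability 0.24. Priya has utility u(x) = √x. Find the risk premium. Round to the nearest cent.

E[u] = 0.48·√441 + 0.28·√81 + 0.24·√289 = 0.48·21 + 0.28·9 + 0.24·17 = 16.68
CE = (16.68)² = 278.2224
Risk premium = EV − CE = 303.72 − 278.2224 = 25.4976

$25.50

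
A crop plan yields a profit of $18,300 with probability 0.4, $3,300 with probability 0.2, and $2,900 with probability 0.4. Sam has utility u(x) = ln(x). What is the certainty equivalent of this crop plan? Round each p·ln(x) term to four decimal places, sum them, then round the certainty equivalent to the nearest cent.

E[u] = 0.4·ln(18300) + 0.2·ln(3300) + 0.4·ln(2900) = 3.9259 + 1.6203 + 3.1890 = 8.7352
CE = e^8.7352 ≈ 6217.98

$6,217.98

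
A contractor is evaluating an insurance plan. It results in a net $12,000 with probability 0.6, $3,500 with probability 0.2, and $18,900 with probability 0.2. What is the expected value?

$11,680

EV = 0.6 × 12000 + 0.2 × 3500 + 0.2 × 18900 = 7200 + 700 + 3780 = 11680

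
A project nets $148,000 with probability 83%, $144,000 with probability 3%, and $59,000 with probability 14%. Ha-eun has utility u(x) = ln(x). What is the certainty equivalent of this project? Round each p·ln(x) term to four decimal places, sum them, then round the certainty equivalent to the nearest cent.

E[u] = 0.83·ln(148000) + 0.03·ln(144000) + 0.14·ln(59000) = 9.8811 + 0.3563 + 1.5379 = 11.7753
CE = e^11.7753 ≈ 130001.34

$130,001.34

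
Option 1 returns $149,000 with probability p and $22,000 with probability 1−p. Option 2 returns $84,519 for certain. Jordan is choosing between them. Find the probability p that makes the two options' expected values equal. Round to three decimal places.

p = 0.492

p·149000 + (1−p)·22000 = 84519
127000p + 22000 = 84519
p = (84519 − 22000) / 127000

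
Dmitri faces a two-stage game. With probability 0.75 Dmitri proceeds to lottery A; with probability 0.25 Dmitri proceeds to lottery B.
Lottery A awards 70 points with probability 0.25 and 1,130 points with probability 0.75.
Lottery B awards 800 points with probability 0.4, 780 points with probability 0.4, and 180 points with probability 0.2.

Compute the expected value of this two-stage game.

EV(A) = 0.25 × 70 + 0.75 × 1130 = 17.5 + 847.5 = 865
EV(B) = 0.4 × 800 + 0.4 × 780 + 0.2 × 180 = 320 + 312 + 36 = 668
Overall = 0.75 × 865 + 0.25 × 668 = 648.75 + 167 = 815.75

815.75 points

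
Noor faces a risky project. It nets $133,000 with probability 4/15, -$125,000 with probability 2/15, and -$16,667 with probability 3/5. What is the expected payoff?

$8,799.80

EV = 4/15 × 133000 + 2/15 × (-125000) + 3/5 × (-16667) = 35466.6667 − 16666.6667 − 10000.2 = 8799.8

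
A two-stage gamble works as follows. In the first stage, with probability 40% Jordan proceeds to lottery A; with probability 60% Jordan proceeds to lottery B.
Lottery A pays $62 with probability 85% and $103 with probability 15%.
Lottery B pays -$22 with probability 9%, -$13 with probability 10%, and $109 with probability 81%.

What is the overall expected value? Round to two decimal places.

$78.27

EV(A) = 0.85 × 62 + 0.15 × 103 = 52.7 + 15.45 = 68.15
EV(B) = 0.09 × (-22) + 0.1 × (-13) + 0.81 × 109 = -1.98 − 1.3 + 88.29 = 85.01
Overall = 0.4 × 68.15 + 0.6 × 85.01 = 27.26 + 51.006 = 78.266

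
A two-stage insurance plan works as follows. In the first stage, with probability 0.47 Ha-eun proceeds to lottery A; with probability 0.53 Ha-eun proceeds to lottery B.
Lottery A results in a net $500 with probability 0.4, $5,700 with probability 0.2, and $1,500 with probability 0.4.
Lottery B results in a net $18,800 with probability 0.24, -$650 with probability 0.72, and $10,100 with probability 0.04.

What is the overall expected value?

$3,269.24

EV(A) = 0.4 × 500 + 0.2 × 5700 + 0.4 × 1500 = 200 + 1140 + 600 = 1940
EV(B) = 0.24 × 18800 + 0.72 × (-650) + 0.04 × 10100 = 4512 − 468 + 404 = 4448
Overall = 0.47 × 1940 + 0.53 × 4448 = 911.8 + 2357.44 = 3269.24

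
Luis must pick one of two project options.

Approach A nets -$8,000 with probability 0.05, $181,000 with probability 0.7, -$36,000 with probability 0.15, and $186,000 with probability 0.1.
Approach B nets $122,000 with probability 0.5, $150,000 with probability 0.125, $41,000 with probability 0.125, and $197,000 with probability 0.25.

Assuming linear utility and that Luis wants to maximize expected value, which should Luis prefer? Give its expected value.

Approach A ($139,500)

Approach A = 0.05 × (-8000) + 0.7 × 181000 + 0.15 × (-36000) + 0.1 × 186000 = -400 + 126700 − 5400 + 18600 = 139500
Approach B = 0.5 × 122000 + 0.125 × 150000 + 0.125 × 41000 + 0.25 × 197000 = 61000 + 18750 + 5125 + 49250 = 134125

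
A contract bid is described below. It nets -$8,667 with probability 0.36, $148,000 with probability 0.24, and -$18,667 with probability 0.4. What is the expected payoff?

EV = 0.36 × (-8667) + 0.24 × 148000 + 0.4 × (-18667) = -3120.12 + 35520 − 7466.8 = 24933.08

$24,933.08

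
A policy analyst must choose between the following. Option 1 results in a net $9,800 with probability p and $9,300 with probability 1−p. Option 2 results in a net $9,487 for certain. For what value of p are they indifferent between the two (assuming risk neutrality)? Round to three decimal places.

p = 0.374

p·9800 + (1−p)·9300 = 9487
500p + 9300 = 9487
p = (9487 − 9300) / 500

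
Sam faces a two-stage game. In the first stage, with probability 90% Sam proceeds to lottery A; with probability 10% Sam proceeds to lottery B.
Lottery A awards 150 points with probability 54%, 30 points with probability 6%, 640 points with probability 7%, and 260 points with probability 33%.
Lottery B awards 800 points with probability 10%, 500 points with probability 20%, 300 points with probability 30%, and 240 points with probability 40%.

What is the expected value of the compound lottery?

228.66 points

EV(A) = 0.54 × 150 + 0.06 × 30 + 0.07 × 640 + 0.33 × 260 = 81 + 1.8 + 44.8 + 85.8 = 213.4
EV(B) = 0.1 × 800 + 0.2 × 500 + 0.3 × 300 + 0.4 × 240 = 80 + 100 + 90 + 96 = 366
Overall = 0.9 × 213.4 + 0.1 × 366 = 192.06 + 36.6 = 228.66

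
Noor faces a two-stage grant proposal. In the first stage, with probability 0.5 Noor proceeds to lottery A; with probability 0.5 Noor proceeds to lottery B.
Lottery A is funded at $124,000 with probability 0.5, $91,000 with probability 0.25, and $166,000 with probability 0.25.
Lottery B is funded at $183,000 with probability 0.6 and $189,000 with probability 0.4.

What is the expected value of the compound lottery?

$155,825

EV(A) = 0.5 × 124000 + 0.25 × 91000 + 0.25 × 166000 = 62000 + 22750 + 41500 = 126250
EV(B) = 0.6 × 183000 + 0.4 × 189000 = 109800 + 75600 = 185400
Overall = 0.5 × 126250 + 0.5 × 185400 = 63125 + 92700 = 155825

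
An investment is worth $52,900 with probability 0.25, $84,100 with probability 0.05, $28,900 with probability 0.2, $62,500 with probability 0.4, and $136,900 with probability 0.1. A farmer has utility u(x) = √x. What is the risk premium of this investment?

$2,851

E[u] = 0.25·√52900 + 0.05·√84100 + 0.2·√28900 + 0.4·√62500 + 0.1·√136900 = 0.25·230 + 0.05·290 + 0.2·170 + 0.4·250 + 0.1·370 = 243
CE = (243)² = 59049
Risk premium = EV − CE = 61900 − 59049 = 2851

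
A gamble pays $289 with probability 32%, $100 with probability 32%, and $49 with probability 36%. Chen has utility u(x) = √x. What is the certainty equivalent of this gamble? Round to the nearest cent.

E[u] = 0.32·√289 + 0.32·√100 + 0.36·√49 = 0.32·17 + 0.32·10 + 0.36·7 = 11.16
CE = (11.16)² = 124.5456

$124.55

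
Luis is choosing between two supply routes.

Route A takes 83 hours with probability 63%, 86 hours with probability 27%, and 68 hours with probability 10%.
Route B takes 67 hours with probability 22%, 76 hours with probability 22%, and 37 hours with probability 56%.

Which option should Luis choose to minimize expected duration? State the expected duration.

Route A = 0.63 × 83 + 0.27 × 86 + 0.1 × 68 = 52.29 + 23.22 + 6.8 = 82.31
Route B = 0.22 × 67 + 0.22 × 76 + 0.56 × 37 = 14.74 + 16.72 + 20.72 = 52.18

Route B (52.18 hours)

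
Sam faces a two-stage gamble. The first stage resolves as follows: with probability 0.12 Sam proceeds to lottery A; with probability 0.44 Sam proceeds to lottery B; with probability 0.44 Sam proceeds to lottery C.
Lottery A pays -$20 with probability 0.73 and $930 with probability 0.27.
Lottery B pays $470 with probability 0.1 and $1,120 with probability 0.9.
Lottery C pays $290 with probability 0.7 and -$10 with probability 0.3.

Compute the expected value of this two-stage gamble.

EV(A) = 0.73 × (-20) + 0.27 × 930 = -14.6 + 251.1 = 236.5
EV(B) = 0.1 × 470 + 0.9 × 1120 = 47 + 1008 = 1055
EV(C) = 0.7 × 290 + 0.3 × (-10) = 203 − 3 = 200
Overall = 0.12 × 236.5 + 0.44 × 1055 + 0.44 × 200 = 28.38 + 464.2 + 88 = 580.58

$580.58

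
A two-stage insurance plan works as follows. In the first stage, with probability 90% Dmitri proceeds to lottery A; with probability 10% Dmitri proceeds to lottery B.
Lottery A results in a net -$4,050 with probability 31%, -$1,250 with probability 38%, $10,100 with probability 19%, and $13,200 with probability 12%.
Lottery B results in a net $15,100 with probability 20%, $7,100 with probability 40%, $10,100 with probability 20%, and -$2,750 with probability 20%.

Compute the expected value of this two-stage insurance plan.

EV(A) = 0.31 × (-4050) + 0.38 × (-1250) + 0.19 × 10100 + 0.12 × 13200 = -1255.5 − 475 + 1919 + 1584 = 1772.5
EV(B) = 0.2 × 15100 + 0.4 × 7100 + 0.2 × 10100 + 0.2 × (-2750) = 3020 + 2840 + 2020 − 550 = 7330
Overall = 0.9 × 1772.5 + 0.1 × 7330 = 1595.25 + 733 = 2328.25

$2,328.25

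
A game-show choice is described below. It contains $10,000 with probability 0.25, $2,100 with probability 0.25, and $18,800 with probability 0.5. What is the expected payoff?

$12,425

EV = 0.25 × 10000 + 0.25 × 2100 + 0.5 × 18800 = 2500 + 525 + 9400 = 12425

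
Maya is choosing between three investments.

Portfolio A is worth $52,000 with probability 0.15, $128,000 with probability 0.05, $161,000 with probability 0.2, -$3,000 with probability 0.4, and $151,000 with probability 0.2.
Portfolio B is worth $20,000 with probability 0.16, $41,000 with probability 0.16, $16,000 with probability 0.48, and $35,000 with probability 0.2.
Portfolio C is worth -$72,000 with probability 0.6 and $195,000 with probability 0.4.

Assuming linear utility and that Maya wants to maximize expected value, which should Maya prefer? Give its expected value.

Portfolio A ($75,400)

Portfolio A = 0.15 × 52000 + 0.05 × 128000 + 0.2 × 161000 + 0.4 × (-3000) + 0.2 × 151000 = 7800 + 6400 + 32200 − 1200 + 30200 = 75400
Portfolio B = 0.16 × 20000 + 0.16 × 41000 + 0.48 × 16000 + 0.2 × 35000 = 3200 + 6560 + 7680 + 7000 = 24440
Portfolio C = 0.6 × (-72000) + 0.4 × 195000 = -43200 + 78000 = 34800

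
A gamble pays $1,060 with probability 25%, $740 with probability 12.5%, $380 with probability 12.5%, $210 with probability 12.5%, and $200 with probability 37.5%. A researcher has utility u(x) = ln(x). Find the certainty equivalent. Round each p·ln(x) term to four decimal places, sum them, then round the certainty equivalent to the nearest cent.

E[u] = 0.25·ln(1060) + 0.125·ln(740) + 0.125·ln(380) + 0.125·ln(210) + 0.375·ln(200) = 1.7415 + 0.8258 + 0.7425 + 0.6684 + 1.9869 = 5.9651
CE = e^5.9651 ≈ 389.59

$389.59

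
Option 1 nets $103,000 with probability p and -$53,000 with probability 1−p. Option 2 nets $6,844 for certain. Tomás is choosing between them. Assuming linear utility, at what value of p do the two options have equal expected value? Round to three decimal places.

p·103000 + (1−p)·(-53000) = 6844
156000p − 53000 = 6844
p = (6844 + 53000) / 156000

p = 0.384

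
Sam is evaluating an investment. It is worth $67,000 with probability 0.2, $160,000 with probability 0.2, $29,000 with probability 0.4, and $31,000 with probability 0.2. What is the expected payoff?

$63,200

EV = 0.2 × 67000 + 0.2 × 160000 + 0.4 × 29000 + 0.2 × 31000 = 13400 + 32000 + 11600 + 6200 = 63200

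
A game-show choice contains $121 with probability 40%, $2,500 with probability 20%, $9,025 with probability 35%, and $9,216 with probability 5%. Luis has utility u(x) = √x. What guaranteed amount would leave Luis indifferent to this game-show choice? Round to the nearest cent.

$2,751.00

E[u] = 0.4·√121 + 0.2·√2500 + 0.35·√9025 + 0.05·√9216 = 0.4·11 + 0.2·50 + 0.35·95 + 0.05·96 = 52.45
CE = (52.45)² = 2751.0025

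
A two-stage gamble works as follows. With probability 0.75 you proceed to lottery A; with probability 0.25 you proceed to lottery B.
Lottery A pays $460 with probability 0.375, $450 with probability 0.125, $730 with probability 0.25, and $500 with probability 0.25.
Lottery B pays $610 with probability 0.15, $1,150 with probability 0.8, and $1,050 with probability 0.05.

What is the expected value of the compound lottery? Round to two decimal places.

$668.19

EV(A) = 0.375 × 460 + 0.125 × 450 + 0.25 × 730 + 0.25 × 500 = 172.5 + 56.25 + 182.5 + 125 = 536.25
EV(B) = 0.15 × 610 + 0.8 × 1150 + 0.05 × 1050 = 91.5 + 920 + 52.5 = 1064
Overall = 0.75 × 536.25 + 0.25 × 1064 = 402.1875 + 266 = 668.1875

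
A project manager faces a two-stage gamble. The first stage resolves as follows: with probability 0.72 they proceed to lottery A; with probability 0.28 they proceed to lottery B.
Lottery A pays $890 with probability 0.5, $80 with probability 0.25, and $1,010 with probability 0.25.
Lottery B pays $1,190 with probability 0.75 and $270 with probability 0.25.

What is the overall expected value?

EV(A) = 0.5 × 890 + 0.25 × 80 + 0.25 × 1010 = 445 + 20 + 252.5 = 717.5
EV(B) = 0.75 × 1190 + 0.25 × 270 = 892.5 + 67.5 = 960
Overall = 0.72 × 717.5 + 0.28 × 960 = 516.6 + 268.8 = 785.4

$785.40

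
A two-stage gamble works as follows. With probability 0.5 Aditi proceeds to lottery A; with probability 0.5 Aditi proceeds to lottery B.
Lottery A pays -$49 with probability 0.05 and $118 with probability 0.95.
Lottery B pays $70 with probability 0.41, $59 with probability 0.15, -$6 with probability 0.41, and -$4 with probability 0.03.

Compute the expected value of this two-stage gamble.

$72.31

EV(A) = 0.05 × (-49) + 0.95 × 118 = -2.45 + 112.1 = 109.65
EV(B) = 0.41 × 70 + 0.15 × 59 + 0.41 × (-6) + 0.03 × (-4) = 28.7 + 8.85 − 2.46 − 0.12 = 34.97
Overall = 0.5 × 109.65 + 0.5 × 34.97 = 54.825 + 17.485 = 72.31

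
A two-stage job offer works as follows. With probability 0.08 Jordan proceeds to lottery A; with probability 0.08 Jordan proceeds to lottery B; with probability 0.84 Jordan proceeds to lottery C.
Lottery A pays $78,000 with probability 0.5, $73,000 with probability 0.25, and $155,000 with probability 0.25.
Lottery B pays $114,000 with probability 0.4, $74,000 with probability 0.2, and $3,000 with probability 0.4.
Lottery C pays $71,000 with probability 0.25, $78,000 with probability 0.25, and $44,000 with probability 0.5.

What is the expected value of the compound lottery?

EV(A) = 0.5 × 78000 + 0.25 × 73000 + 0.25 × 155000 = 39000 + 18250 + 38750 = 96000
EV(B) = 0.4 × 114000 + 0.2 × 74000 + 0.4 × 3000 = 45600 + 14800 + 1200 = 61600
EV(C) = 0.25 × 71000 + 0.25 × 78000 + 0.5 × 44000 = 17750 + 19500 + 22000 = 59250
Overall = 0.08 × 96000 + 0.08 × 61600 + 0.84 × 59250 = 7680 + 4928 + 49770 = 62378

$62,378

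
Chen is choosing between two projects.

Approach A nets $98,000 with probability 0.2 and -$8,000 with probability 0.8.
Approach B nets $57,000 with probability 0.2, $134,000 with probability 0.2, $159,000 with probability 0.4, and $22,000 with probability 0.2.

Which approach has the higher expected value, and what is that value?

Approach B ($106,200)

Approach A = 0.2 × 98000 + 0.8 × (-8000) = 19600 − 6400 = 13200
Approach B = 0.2 × 57000 + 0.2 × 134000 + 0.4 × 159000 + 0.2 × 22000 = 11400 + 26800 + 63600 + 4400 = 106200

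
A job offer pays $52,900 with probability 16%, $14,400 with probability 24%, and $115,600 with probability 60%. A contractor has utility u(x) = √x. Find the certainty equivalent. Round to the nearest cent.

E[u] = 0.16·√52900 + 0.24·√14400 + 0.6·√115600 = 0.16·230 + 0.24·120 + 0.6·340 = 269.6
CE = (269.6)² = 72684.16

$72,684.16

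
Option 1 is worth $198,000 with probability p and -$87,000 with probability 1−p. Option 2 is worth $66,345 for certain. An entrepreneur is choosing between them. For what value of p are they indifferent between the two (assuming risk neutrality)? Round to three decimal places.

p·198000 + (1−p)·(-87000) = 66345
285000p − 87000 = 66345
p = (66345 + 87000) / 285000

p = 0.538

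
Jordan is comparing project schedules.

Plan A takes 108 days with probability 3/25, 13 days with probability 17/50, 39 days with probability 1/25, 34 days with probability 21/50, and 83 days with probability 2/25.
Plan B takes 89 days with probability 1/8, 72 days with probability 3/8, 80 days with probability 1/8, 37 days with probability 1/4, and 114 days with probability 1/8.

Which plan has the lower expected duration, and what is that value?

Plan A = 3/25 × 108 + 17/50 × 13 + 1/25 × 39 + 21/50 × 34 + 2/25 × 83 = 12.96 + 4.42 + 1.56 + 14.28 + 6.64 = 39.86
Plan B = 1/8 × 89 + 3/8 × 72 + 1/8 × 80 + 1/4 × 37 + 1/8 × 114 = 11.125 + 27 + 10 + 9.25 + 14.25 = 71.625

Plan A (39.86 days)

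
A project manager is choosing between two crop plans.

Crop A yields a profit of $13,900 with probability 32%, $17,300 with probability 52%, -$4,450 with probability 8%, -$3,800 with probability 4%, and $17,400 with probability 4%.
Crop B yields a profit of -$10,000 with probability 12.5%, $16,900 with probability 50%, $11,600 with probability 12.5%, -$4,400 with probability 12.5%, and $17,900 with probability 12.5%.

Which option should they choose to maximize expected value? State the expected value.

Crop A = 0.32 × 13900 + 0.52 × 17300 + 0.08 × (-4450) + 0.04 × (-3800) + 0.04 × 17400 = 4448 + 8996 − 356 − 152 + 696 = 13632
Crop B = 0.125 × (-10000) + 0.5 × 16900 + 0.125 × 11600 + 0.125 × (-4400) + 0.125 × 17900 = -1250 + 8450 + 1450 − 550 + 2237.5 = 10337.5

Crop A ($13,632)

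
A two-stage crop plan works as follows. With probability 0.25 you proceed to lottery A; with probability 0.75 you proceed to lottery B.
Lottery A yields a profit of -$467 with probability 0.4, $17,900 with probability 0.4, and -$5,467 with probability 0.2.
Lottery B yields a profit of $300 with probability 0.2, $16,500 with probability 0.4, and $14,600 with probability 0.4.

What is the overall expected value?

$10,844.95

EV(A) = 0.4 × (-467) + 0.4 × 17900 + 0.2 × (-5467) = -186.8 + 7160 − 1093.4 = 5879.8
EV(B) = 0.2 × 300 + 0.4 × 16500 + 0.4 × 14600 = 60 + 6600 + 5840 = 12500
Overall = 0.25 × 5879.8 + 0.75 × 12500 = 1469.95 + 9375 = 10844.95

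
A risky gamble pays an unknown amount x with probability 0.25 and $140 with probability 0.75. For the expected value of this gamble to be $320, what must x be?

x = $860

0.25·x + 0.75·140 = 320
0.25·x = 320 − 105 = 215
x = 215 / 0.25 = 860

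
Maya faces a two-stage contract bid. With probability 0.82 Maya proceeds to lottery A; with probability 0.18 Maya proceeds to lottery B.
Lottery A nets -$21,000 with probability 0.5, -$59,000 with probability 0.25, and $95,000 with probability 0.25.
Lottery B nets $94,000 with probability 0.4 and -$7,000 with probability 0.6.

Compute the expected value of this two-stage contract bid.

$4,782

EV(A) = 0.5 × (-21000) + 0.25 × (-59000) + 0.25 × 95000 = -10500 − 14750 + 23750 = -1500
EV(B) = 0.4 × 94000 + 0.6 × (-7000) = 37600 − 4200 = 33400
Overall = 0.82 × (-1500) + 0.18 × 33400 = -1230 + 6012 = 4782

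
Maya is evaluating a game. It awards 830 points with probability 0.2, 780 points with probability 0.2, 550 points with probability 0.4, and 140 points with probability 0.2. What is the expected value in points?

EV = 0.2 × 830 + 0.2 × 780 + 0.4 × 550 + 0.2 × 140 = 166 + 156 + 220 + 28 = 570

570 points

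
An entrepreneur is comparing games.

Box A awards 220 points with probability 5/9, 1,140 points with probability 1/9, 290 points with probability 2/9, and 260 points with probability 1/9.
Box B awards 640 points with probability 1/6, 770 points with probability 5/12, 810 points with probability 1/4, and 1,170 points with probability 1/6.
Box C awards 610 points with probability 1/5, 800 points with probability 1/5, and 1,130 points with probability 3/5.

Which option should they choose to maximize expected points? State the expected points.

Box C (960 points)

Box A = 5/9 × 220 + 1/9 × 1140 + 2/9 × 290 + 1/9 × 260 = 122.2222 + 126.6667 + 64.4444 + 28.8889 = 342.2222
Box B = 1/6 × 640 + 5/12 × 770 + 1/4 × 810 + 1/6 × 1170 = 106.6667 + 320.8333 + 202.5 + 195 = 825
Box C = 1/5 × 610 + 1/5 × 800 + 3/5 × 1130 = 122 + 160 + 678 = 960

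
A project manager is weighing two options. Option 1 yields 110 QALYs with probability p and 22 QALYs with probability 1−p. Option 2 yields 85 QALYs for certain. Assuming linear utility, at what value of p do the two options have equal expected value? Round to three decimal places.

p = 0.716

p·110 + (1−p)·22 = 85
88p + 22 = 85
p = (85 − 22) / 88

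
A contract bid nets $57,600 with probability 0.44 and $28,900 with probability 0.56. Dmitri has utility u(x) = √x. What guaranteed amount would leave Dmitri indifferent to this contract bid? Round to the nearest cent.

$40,320.64

E[u] = 0.44·√57600 + 0.56·√28900 = 0.44·240 + 0.56·170 = 200.8
CE = (200.8)² = 40320.64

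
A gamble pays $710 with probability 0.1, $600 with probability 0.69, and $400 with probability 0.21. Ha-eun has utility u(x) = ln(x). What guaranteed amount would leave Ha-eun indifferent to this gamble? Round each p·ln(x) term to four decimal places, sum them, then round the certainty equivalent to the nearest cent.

E[u] = 0.1·ln(710) + 0.69·ln(600) + 0.21·ln(400) = 0.6565 + 4.4139 + 1.2582 = 6.3286
CE = e^6.3286 ≈ 560.37

$560.37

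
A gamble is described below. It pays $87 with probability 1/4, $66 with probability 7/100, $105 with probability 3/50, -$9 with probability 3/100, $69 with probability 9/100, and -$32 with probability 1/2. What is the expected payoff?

EV = 1/4 × 87 + 7/100 × 66 + 3/50 × 105 + 3/100 × (-9) + 9/100 × 69 + 1/2 × (-32) = 21.75 + 4.62 + 6.3 − 0.27 + 6.21 − 16 = 22.61

$22.61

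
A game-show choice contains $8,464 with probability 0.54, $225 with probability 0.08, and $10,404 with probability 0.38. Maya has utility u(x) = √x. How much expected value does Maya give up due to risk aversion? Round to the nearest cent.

E[u] = 0.54·√8464 + 0.08·√225 + 0.38·√10404 = 0.54·92 + 0.08·15 + 0.38·102 = 89.64
CE = (89.64)² = 8035.3296
Risk premium = EV − CE = 8542.08 − 8035.3296 = 506.7504

$506.75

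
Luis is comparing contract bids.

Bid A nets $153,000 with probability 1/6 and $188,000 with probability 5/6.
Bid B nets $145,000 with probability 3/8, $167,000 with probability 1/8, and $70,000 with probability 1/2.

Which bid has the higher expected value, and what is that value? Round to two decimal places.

Bid A = 1/6 × 153000 + 5/6 × 188000 = 25500 + 156666.6667 = 182166.6667
Bid B = 3/8 × 145000 + 1/8 × 167000 + 1/2 × 70000 = 54375 + 20875 + 35000 = 110250

Bid A ($182,166.67)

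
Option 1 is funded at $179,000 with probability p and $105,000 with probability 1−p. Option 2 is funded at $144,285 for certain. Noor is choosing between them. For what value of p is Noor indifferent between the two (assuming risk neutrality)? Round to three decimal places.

p·179000 + (1−p)·105000 = 144285
74000p + 105000 = 144285
p = (144285 − 105000) / 74000

p = 0.531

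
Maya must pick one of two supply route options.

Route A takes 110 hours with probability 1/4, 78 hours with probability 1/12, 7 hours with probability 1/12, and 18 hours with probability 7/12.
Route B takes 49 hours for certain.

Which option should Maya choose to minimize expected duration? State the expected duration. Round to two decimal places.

Route A = 1/4 × 110 + 1/12 × 78 + 1/12 × 7 + 7/12 × 18 = 27.5 + 6.5 + 0.5833 + 10.5 = 45.0833
Route B: 49 (certain)

Route A (45.08 hours)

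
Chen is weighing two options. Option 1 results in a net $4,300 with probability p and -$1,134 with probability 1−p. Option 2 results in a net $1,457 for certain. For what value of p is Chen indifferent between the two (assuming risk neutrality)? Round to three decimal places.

p = 0.477

p·4300 + (1−p)·(-1134) = 1457
5434p − 1134 = 1457
p = (1457 + 1134) / 5434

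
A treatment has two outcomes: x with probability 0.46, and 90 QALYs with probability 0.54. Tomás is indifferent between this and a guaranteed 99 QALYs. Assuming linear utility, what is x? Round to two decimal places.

0.46·x + 0.54·90 = 99
0.46·x = 99 − 48.6 = 50.4
x = 50.4 / 0.46 = 109.5652

x = 109.57 QALYs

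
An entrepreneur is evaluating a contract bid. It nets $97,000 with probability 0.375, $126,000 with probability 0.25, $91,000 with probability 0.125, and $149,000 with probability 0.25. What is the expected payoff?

$116,500

EV = 0.375 × 97000 + 0.25 × 126000 + 0.125 × 91000 + 0.25 × 149000 = 36375 + 31500 + 11375 + 37250 = 116500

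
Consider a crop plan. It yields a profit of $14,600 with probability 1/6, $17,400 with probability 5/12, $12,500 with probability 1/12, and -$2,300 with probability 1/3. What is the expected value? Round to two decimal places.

EV = 1/6 × 14600 + 5/12 × 17400 + 1/12 × 12500 + 1/3 × (-2300) = 2433.3333 + 7250 + 1041.6667 − 766.6667 = 9958.3333

$9,958.33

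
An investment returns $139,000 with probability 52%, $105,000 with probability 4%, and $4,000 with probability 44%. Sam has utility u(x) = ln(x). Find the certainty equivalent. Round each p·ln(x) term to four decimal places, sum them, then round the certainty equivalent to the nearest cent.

E[u] = 0.52·ln(139000) + 0.04·ln(105000) + 0.44·ln(4000) = 6.1580 + 0.4625 + 3.6494 = 10.2699
CE = e^10.2699 ≈ 28851.00

$28,851.00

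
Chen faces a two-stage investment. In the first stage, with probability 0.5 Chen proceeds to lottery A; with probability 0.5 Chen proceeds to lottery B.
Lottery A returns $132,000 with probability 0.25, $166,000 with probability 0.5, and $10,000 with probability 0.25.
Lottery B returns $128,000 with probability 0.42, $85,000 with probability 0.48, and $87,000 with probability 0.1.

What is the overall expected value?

$110,880

EV(A) = 0.25 × 132000 + 0.5 × 166000 + 0.25 × 10000 = 33000 + 83000 + 2500 = 118500
EV(B) = 0.42 × 128000 + 0.48 × 85000 + 0.1 × 87000 = 53760 + 40800 + 8700 = 103260
Overall = 0.5 × 118500 + 0.5 × 103260 = 59250 + 51630 = 110880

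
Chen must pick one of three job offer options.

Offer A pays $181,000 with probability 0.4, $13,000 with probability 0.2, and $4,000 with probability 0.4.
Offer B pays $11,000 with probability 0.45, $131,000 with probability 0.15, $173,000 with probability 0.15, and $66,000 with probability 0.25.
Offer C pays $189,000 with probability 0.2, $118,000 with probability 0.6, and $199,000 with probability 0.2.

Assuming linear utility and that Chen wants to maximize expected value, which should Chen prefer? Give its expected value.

Offer C ($148,400)

Offer A = 0.4 × 181000 + 0.2 × 13000 + 0.4 × 4000 = 72400 + 2600 + 1600 = 76600
Offer B = 0.45 × 11000 + 0.15 × 131000 + 0.15 × 173000 + 0.25 × 66000 = 4950 + 19650 + 25950 + 16500 = 67050
Offer C = 0.2 × 189000 + 0.6 × 118000 + 0.2 × 199000 = 37800 + 70800 + 39800 = 148400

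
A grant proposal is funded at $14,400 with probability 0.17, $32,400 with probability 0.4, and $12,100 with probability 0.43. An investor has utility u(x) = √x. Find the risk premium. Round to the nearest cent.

$1,094.91

E[u] = 0.17·√14400 + 0.4·√32400 + 0.43·√12100 = 0.17·120 + 0.4·180 + 0.43·110 = 139.7
CE = (139.7)² = 19516.09
Risk premium = EV − CE = 20611 − 19516.09 = 1094.91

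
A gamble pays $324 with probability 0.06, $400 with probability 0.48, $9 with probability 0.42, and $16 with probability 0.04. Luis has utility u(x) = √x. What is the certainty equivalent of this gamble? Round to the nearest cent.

$146.41

E[u] = 0.06·√324 + 0.48·√400 + 0.42·√9 + 0.04·√16 = 0.06·18 + 0.48·20 + 0.42·3 + 0.04·4 = 12.1
CE = (12.1)² = 146.41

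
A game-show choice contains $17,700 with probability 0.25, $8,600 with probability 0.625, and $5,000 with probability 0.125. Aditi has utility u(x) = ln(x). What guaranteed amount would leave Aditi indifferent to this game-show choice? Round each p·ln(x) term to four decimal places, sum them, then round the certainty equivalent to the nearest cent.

$9,624.82

E[u] = 0.25·ln(17700) + 0.625·ln(8600) + 0.125·ln(5000) = 2.4453 + 5.6622 + 1.0646 = 9.1721
CE = e^9.1721 ≈ 9624.82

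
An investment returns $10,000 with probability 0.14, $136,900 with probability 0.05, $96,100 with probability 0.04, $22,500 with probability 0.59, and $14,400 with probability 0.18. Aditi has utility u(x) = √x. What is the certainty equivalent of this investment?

$24,025

E[u] = 0.14·√10000 + 0.05·√136900 + 0.04·√96100 + 0.59·√22500 + 0.18·√14400 = 0.14·100 + 0.05·370 + 0.04·310 + 0.59·150 + 0.18·120 = 155
CE = (155)² = 24025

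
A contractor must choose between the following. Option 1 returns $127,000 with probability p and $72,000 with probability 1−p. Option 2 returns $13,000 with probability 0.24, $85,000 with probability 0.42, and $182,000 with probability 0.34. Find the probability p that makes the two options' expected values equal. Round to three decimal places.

p = 0.522

EV(Option 2) = 0.24 × 13000 + 0.42 × 85000 + 0.34 × 182000 = 3120 + 35700 + 61880 = 100700
p·127000 + (1−p)·72000 = 100700
55000p + 72000 = 100700
p = (100700 − 72000) / 55000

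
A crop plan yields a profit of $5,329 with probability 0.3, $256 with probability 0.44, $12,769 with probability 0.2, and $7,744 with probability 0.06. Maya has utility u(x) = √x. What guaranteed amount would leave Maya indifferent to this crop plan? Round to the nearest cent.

E[u] = 0.3·√5329 + 0.44·√256 + 0.2·√12769 + 0.06·√7744 = 0.3·73 + 0.44·16 + 0.2·113 + 0.06·88 = 56.82
CE = (56.82)² = 3228.5124

$3,228.51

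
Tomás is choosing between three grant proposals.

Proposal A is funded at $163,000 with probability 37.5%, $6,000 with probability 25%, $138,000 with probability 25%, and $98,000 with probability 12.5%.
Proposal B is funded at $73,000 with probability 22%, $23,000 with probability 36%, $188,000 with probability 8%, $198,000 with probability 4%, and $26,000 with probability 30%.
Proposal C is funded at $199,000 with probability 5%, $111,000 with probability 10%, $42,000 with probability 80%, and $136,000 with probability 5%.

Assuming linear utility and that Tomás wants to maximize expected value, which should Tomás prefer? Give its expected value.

Proposal A ($109,375)

Proposal A = 0.375 × 163000 + 0.25 × 6000 + 0.25 × 138000 + 0.125 × 98000 = 61125 + 1500 + 34500 + 12250 = 109375
Proposal B = 0.22 × 73000 + 0.36 × 23000 + 0.08 × 188000 + 0.04 × 198000 + 0.3 × 26000 = 16060 + 8280 + 15040 + 7920 + 7800 = 55100
Proposal C = 0.05 × 199000 + 0.1 × 111000 + 0.8 × 42000 + 0.05 × 136000 = 9950 + 11100 + 33600 + 6800 = 61450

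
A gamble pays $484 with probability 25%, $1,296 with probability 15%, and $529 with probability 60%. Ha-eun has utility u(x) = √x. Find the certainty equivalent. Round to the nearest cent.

E[u] = 0.25·√484 + 0.15·√1296 + 0.6·√529 = 0.25·22 + 0.15·36 + 0.6·23 = 24.7
CE = (24.7)² = 610.09

$610.09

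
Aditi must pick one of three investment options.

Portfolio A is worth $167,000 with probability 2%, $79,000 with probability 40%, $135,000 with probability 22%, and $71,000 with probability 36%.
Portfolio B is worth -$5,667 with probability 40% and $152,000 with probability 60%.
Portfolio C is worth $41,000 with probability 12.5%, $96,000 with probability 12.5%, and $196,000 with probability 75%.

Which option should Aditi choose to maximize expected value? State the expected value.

Portfolio C ($164,125)

Portfolio A = 0.02 × 167000 + 0.4 × 79000 + 0.22 × 135000 + 0.36 × 71000 = 3340 + 31600 + 29700 + 25560 = 90200
Portfolio B = 0.4 × (-5667) + 0.6 × 152000 = -2266.8 + 91200 = 88933.2
Portfolio C = 0.125 × 41000 + 0.125 × 96000 + 0.75 × 196000 = 5125 + 12000 + 147000 = 164125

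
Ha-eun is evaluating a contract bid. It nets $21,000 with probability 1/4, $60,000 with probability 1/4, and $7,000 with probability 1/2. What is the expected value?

$23,750

EV = 1/4 × 21000 + 1/4 × 60000 + 1/2 × 7000 = 5250 + 15000 + 3500 = 23750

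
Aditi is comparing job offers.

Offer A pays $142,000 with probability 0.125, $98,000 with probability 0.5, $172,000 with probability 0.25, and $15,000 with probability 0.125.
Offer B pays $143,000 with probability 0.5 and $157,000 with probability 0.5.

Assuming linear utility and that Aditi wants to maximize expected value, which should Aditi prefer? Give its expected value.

Offer B ($150,000)

Offer A = 0.125 × 142000 + 0.5 × 98000 + 0.25 × 172000 + 0.125 × 15000 = 17750 + 49000 + 43000 + 1875 = 111625
Offer B = 0.5 × 143000 + 0.5 × 157000 = 71500 + 78500 = 150000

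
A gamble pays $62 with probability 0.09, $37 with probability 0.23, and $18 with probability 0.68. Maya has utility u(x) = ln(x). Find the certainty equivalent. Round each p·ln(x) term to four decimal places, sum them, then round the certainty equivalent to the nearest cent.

$23.75

E[u] = 0.09·ln(62) + 0.23·ln(37) + 0.68·ln(18) = 0.3714 + 0.8305 + 1.9655 = 3.1674
CE = e^3.1674 ≈ 23.75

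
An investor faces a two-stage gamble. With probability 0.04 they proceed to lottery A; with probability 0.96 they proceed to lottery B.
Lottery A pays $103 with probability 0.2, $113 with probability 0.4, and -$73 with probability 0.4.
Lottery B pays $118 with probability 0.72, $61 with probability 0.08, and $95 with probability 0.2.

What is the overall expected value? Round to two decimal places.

$105.95

EV(A) = 0.2 × 103 + 0.4 × 113 + 0.4 × (-73) = 20.6 + 45.2 − 29.2 = 36.6
EV(B) = 0.72 × 118 + 0.08 × 61 + 0.2 × 95 = 84.96 + 4.88 + 19 = 108.84
Overall = 0.04 × 36.6 + 0.96 × 108.84 = 1.464 + 104.4864 = 105.9504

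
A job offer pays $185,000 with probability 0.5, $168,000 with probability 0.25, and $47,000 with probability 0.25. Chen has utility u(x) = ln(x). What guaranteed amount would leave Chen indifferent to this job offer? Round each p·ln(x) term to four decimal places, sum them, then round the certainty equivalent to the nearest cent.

E[u] = 0.5·ln(185000) + 0.25·ln(168000) + 0.25·ln(47000) = 6.0641 + 3.0079 + 2.6895 = 11.7615
CE = e^11.7615 ≈ 128219.64

$128,219.64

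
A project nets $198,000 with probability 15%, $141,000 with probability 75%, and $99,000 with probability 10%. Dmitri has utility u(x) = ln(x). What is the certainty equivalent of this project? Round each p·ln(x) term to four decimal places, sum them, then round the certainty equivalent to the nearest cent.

$143,214.67

E[u] = 0.15·ln(198000) + 0.75·ln(141000) + 0.1·ln(99000) = 1.8294 + 8.8924 + 1.1503 = 11.8721
CE = e^11.8721 ≈ 143214.67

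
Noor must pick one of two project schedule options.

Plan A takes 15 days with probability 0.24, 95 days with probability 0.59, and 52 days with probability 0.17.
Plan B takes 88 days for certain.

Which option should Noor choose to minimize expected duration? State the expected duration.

Plan A = 0.24 × 15 + 0.59 × 95 + 0.17 × 52 = 3.6 + 56.05 + 8.84 = 68.49
Plan B: 88 (certain)

Plan A (68.49 days)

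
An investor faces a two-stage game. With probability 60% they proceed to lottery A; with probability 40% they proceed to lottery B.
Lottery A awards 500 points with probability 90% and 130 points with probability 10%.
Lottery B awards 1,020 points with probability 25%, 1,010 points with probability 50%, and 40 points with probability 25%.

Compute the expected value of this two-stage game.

585.8 points

EV(A) = 0.9 × 500 + 0.1 × 130 = 450 + 13 = 463
EV(B) = 0.25 × 1020 + 0.5 × 1010 + 0.25 × 40 = 255 + 505 + 10 = 770
Overall = 0.6 × 463 + 0.4 × 770 = 277.8 + 308 = 585.8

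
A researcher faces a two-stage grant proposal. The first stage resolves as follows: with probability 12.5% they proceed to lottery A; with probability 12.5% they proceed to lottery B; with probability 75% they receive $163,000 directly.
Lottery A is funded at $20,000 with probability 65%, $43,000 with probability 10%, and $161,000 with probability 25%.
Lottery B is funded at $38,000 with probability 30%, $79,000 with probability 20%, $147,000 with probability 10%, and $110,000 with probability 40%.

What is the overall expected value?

$140,181.25

EV(A) = 0.65 × 20000 + 0.1 × 43000 + 0.25 × 161000 = 13000 + 4300 + 40250 = 57550
EV(B) = 0.3 × 38000 + 0.2 × 79000 + 0.1 × 147000 + 0.4 × 110000 = 11400 + 15800 + 14700 + 44000 = 85900
Branch C: 163000 (certain)
Overall = 0.125 × 57550 + 0.125 × 85900 + 0.75 × 163000 = 7193.75 + 10737.5 + 122250 = 140181.25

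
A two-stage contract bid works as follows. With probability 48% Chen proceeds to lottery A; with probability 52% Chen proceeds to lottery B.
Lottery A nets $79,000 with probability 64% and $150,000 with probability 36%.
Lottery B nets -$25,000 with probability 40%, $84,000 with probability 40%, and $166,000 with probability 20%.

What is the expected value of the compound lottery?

$79,724.80

EV(A) = 0.64 × 79000 + 0.36 × 150000 = 50560 + 54000 = 104560
EV(B) = 0.4 × (-25000) + 0.4 × 84000 + 0.2 × 166000 = -10000 + 33600 + 33200 = 56800
Overall = 0.48 × 104560 + 0.52 × 56800 = 50188.8 + 29536 = 79724.8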